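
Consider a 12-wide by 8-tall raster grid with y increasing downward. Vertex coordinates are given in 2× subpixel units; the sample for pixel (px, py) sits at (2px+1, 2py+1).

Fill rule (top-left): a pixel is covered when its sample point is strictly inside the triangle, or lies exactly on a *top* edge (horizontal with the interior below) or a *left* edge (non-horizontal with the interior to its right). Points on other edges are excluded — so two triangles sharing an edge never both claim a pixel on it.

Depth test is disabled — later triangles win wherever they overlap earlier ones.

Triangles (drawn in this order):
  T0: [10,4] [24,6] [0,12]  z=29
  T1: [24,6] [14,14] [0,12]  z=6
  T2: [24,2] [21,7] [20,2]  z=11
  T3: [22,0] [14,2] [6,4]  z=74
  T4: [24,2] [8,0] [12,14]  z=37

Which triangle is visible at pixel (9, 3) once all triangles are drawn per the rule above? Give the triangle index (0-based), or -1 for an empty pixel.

T0:
  2·area = 132
  edge (10, 4)→(24, 6): d=(14,2) right/bottom  bias=-1
  edge (24, 6)→(0, 12): d=(-24,6) right/bottom  bias=-1
  edge (0, 12)→(10, 4): d=(10,-8) top-left  bias=+0
    (1,1)@(3, 3): e=[0,198,-66] → ·  [on edge]
    (4,2)@(9, 5): e=[16,114,2] → █
    (5,2)@(11, 5): e=[12,102,18] → █
    (6,2)@(13, 5): e=[8,90,34] → █
    (7,2)@(15, 5): e=[4,78,50] → █
    (8,2)@(17, 5): e=[0,66,66] → ·  [on edge]
    (3,3)@(7, 7): e=[48,78,6] → █
    (8,3)@(17, 7): e=[28,18,86] → █
    (9,3)@(19, 7): e=[24,6,102] → █
    (10,3)@(21, 7): e=[20,-6,118] → ·
    (2,4)@(5, 9): e=[80,42,10] → █
    (6,4)@(13, 9): e=[64,-6,74] → ·
  covered (16 px):
    · · · · · · · · · · · ·
    · · · · · · · · · · · ·
    · · · · █ █ █ █ · · · ·
    · · · █ █ █ █ █ █ █ · ·
    · · █ █ █ █ · · · · · ·
    · █ · · · · · · · · · ·
    · · · · · · · · · · · ·
    · · · · · · · · · · · ·
T1:
  2·area = 132
  edge (24, 6)→(14, 14): d=(-10,8) right/bottom  bias=-1
  edge (14, 14)→(0, 12): d=(-14,-2) top-left  bias=+0
  edge (0, 12)→(24, 6): d=(24,-6) top-left  bias=+0
    (10,3)@(21, 7): e=[14,112,6] → █
    (11,3)@(23, 7): e=[-2,116,18] → ·
    (6,4)@(13, 9): e=[58,68,6] → █
    (7,4)@(15, 9): e=[42,72,18] → █
    (8,4)@(17, 9): e=[26,76,30] → █
    (9,4)@(19, 9): e=[10,80,42] → █
    (10,4)@(21, 9): e=[-6,84,54] → ·
    (2,5)@(5, 11): e=[102,24,6] → █
    (3,5)@(7, 11): e=[86,28,18] → █
    (4,5)@(9, 11): e=[70,32,30] → █
    (5,5)@(11, 11): e=[54,36,42] → █
    (9,5)@(19, 11): e=[-10,52,90] → ·
    (3,6)@(7, 13): e=[66,0,66] → █  [on edge]
    (10,7)@(21, 15): e=[-66,0,198] → ·  [on edge]
  covered (17 px):
    · · · · · · · · · · · ·
    · · · · · · · · · · · ·
    · · · · · · · · · · · ·
    · · · · · · · · · · █ ·
    · · · · · · █ █ █ █ · ·
    · · █ █ █ █ █ █ █ · · ·
    · · · █ █ █ █ █ · · · ·
    · · · · · · · · · · · ·
T2:
  2·area = 20
  edge (24, 2)→(21, 7): d=(-3,5) right/bottom  bias=-1
  edge (21, 7)→(20, 2): d=(-1,-5) top-left  bias=+0
  edge (20, 2)→(24, 2): d=(4,0) top-left  bias=+0
    (10,1)@(21, 3): e=[12,4,4] → █
    (11,1)@(23, 3): e=[2,14,4] → █
    (10,2)@(21, 5): e=[6,2,12] → █
    (11,2)@(23, 5): e=[-4,12,12] → ·
    (10,3)@(21, 7): e=[0,0,20] → ·  [on edge]
  covered (3 px):
    · · · · · · · · · · · ·
    · · · · · · · · · · █ █
    · · · · · · · · · · █ ·
    · · · · · · · · · · · ·
    · · · · · · · · · · · ·
    · · · · · · · · · · · ·
    · · · · · · · · · · · ·
    · · · · · · · · · · · ·
T3:
  degenerate (2·area = 0) — covers nothing
T4:
  2·area = 216  (B↔C swapped to make it positive)
  edge (24, 2)→(12, 14): d=(-12,12) right/bottom  bias=-1
  edge (12, 14)→(8, 0): d=(-4,-14) top-left  bias=+0
  edge (8, 0)→(24, 2): d=(16,2) right/bottom  bias=-1
    (4,0)@(9, 1): e=[192,10,14] → █
    (5,0)@(11, 1): e=[168,38,10] → █
    (6,0)@(13, 1): e=[144,66,6] → █
    (7,0)@(15, 1): e=[120,94,2] → █
    (8,0)@(17, 1): e=[96,122,-2] → ·
    (4,1)@(9, 3): e=[168,2,46] → █
    (8,1)@(17, 3): e=[72,114,30] → █
    (9,1)@(19, 3): e=[48,142,26] → █
    (10,1)@(21, 3): e=[24,170,22] → █
    (11,1)@(23, 3): e=[0,198,18] → ·  [on edge]
    (4,2)@(9, 5): e=[144,-6,78] → ·
    (5,2)@(11, 5): e=[120,22,74] → █
    (10,2)@(21, 5): e=[0,162,54] → ·  [on edge]
    (9,3)@(19, 7): e=[0,126,90] → ·  [on edge]
    (8,4)@(17, 9): e=[0,90,126] → ·  [on edge]
    (7,5)@(15, 11): e=[0,54,162] → ·  [on edge]
    (6,6)@(13, 13): e=[0,18,198] → ·  [on edge]
    (5,7)@(11, 15): e=[0,-18,234] → ·  [on edge]
  covered (24 px):
    · · · · █ █ █ █ · · · ·
    · · · · █ █ █ █ █ █ █ ·
    · · · · · █ █ █ █ █ · ·
    · · · · · █ █ █ █ · · ·
    · · · · · █ █ █ · · · ·
    · · · · · · █ · · · · ·
    · · · · · · · · · · · ·
    · · · · · · · · · · · ·

Z-buffer (winner per pixel, '.' = empty):
  . . . . 4 4 4 4 . . . .
  . . . . 4 4 4 4 4 4 4 2
  . . . . 0 4 4 4 4 4 2 .
  . . . 0 0 4 4 4 4 0 1 .
  . . 0 0 0 4 4 4 1 1 . .
  . 0 1 1 1 1 4 1 1 . . .
  . . . 1 1 1 1 1 . . . .
  . . . . . . . . . . . .

Answer: 0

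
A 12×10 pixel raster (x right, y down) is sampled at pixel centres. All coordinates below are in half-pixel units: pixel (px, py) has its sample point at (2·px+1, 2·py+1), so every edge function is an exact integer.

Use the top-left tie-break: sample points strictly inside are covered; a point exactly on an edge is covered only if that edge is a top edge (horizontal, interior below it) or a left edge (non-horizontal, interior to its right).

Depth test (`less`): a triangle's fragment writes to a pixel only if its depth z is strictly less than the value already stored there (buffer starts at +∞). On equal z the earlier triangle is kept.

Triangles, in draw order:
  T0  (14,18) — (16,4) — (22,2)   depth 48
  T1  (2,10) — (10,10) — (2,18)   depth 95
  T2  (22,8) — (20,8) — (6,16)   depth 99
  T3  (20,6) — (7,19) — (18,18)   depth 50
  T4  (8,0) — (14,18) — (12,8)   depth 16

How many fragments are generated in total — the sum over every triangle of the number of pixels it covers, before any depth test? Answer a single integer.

T0:
  2·area = 80
  edge (14, 18)→(16, 4): d=(2,-14) top-left  bias=+0
  edge (16, 4)→(22, 2): d=(6,-2) top-left  bias=+0
  edge (22, 2)→(14, 18): d=(-8,16) right/bottom  bias=-1
    (9,1)@(19, 3): e=[40,0,40] → X  [on edge]
    (10,1)@(21, 3): e=[68,4,8] → X
    (11,1)@(23, 3): e=[96,8,-24] → .
    (6,2)@(13, 5): e=[-40,0,120] → .  [on edge]
    (8,2)@(17, 5): e=[16,8,56] → X
    (10,2)@(21, 5): e=[72,16,-8] → .
    (3,3)@(7, 7): e=[-120,0,200] → .  [on edge]
    (8,3)@(17, 7): e=[20,20,40] → X
    (10,3)@(21, 7): e=[76,28,-24] → .
    (0,4)@(1, 9): e=[-200,0,280] → .  [on edge]
    (8,4)@(17, 9): e=[24,32,24] → X
    (9,4)@(19, 9): e=[52,36,-8] → .
    (7,5)@(15, 11): e=[0,40,40] → X  [on edge]
  covered (11 px):
    . . . . . . . . . . . .
    . . . . . . . . . X X .
    . . . . . . . . X X . .
    . . . . . . . . X X . .
    . . . . . . . . X . . .
    . . . . . . . X X . . .
    . . . . . . . X . . . .
    . . . . . . . X . . . .
    . . . . . . . . . . . .
    . . . . . . . . . . . .
T1:
  2·area = 64
  edge (2, 10)→(10, 10): d=(8,0) top-left  bias=+0
  edge (10, 10)→(2, 18): d=(-8,8) right/bottom  bias=-1
  edge (2, 18)→(2, 10): d=(0,-8) top-left  bias=+0
    (9,0)@(19, 1): e=[-72,0,136] → .  [on edge]
    (8,1)@(17, 3): e=[-56,0,120] → .  [on edge]
    (7,2)@(15, 5): e=[-40,0,104] → .  [on edge]
    (6,3)@(13, 7): e=[-24,0,88] → .  [on edge]
    (5,4)@(11, 9): e=[-8,0,72] → .  [on edge]
    (1,5)@(3, 11): e=[8,48,8] → X
    (2,5)@(5, 11): e=[8,32,24] → X
    (3,5)@(7, 11): e=[8,16,40] → X
    (4,5)@(9, 11): e=[8,0,56] → .  [on edge]
    (1,6)@(3, 13): e=[24,32,8] → X
    (3,6)@(7, 13): e=[24,0,40] → .  [on edge]
    (1,7)@(3, 15): e=[40,16,8] → X
    (2,7)@(5, 15): e=[40,0,24] → .  [on edge]
    (1,8)@(3, 17): e=[56,0,8] → .  [on edge]
    (0,9)@(1, 19): e=[72,0,-8] → .  [on edge]
  covered (6 px):
    . . . . . . . . . . . .
    . . . . . . . . . . . .
    . . . . . . . . . . . .
    . . . . . . . . . . . .
    . . . . . . . . . . . .
    . X X X . . . . . . . .
    . X X . . . . . . . . .
    . X . . . . . . . . . .
    . . . . . . . . . . . .
    . . . . . . . . . . . .
T2:
  2·area = 16  (B↔C swapped to make it positive)
  edge (22, 8)→(6, 16): d=(-16,8) right/bottom  bias=-1
  edge (6, 16)→(20, 8): d=(14,-8) top-left  bias=+0
  edge (20, 8)→(22, 8): d=(2,0) top-left  bias=+0
    (9,4)@(19, 9): e=[8,6,2] → X
    (10,4)@(21, 9): e=[-8,22,2] → .
    (7,5)@(15, 11): e=[8,2,6] → X
    (8,5)@(17, 11): e=[-8,18,6] → .
    (9,5)@(19, 11): e=[-24,34,6] → .
    (7,6)@(15, 13): e=[-24,30,10] → .
  covered (2 px):
    . . . . . . . . . . . .
    . . . . . . . . . . . .
    . . . . . . . . . . . .
    . . . . . . . . . . . .
    . . . . . . . . . X . .
    . . . . . . . X . . . .
    . . . . . . . . . . . .
    . . . . . . . . . . . .
    . . . . . . . . . . . .
    . . . . . . . . . . . .
T3:
  2·area = 130  (B↔C swapped to make it positive)
  edge (20, 6)→(18, 18): d=(-2,12) right/bottom  bias=-1
  edge (18, 18)→(7, 19): d=(-11,1) right/bottom  bias=-1
  edge (7, 19)→(20, 6): d=(13,-13) top-left  bias=+0
    (11,1)@(23, 3): e=[-30,160,0] → .  [on edge]
    (10,2)@(21, 5): e=[-10,140,0] → .  [on edge]
    (9,3)@(19, 7): e=[10,120,0] → X  [on edge]
    (10,3)@(21, 7): e=[-14,118,26] → .
    (8,4)@(17, 9): e=[30,100,0] → X  [on edge]
    (10,4)@(21, 9): e=[-18,96,52] → .
    (7,5)@(15, 11): e=[50,80,0] → X  [on edge]
    (10,5)@(21, 11): e=[-22,74,78] → .
    (6,6)@(13, 13): e=[70,60,0] → X  [on edge]
    (9,6)@(19, 13): e=[-2,54,78] → .
    (5,7)@(11, 15): e=[90,40,0] → X  [on edge]
    (9,7)@(19, 15): e=[-6,32,104] → .
    (4,8)@(9, 17): e=[110,20,0] → X  [on edge]
    (3,9)@(7, 19): e=[130,0,0] → .  [on edge]
  covered (18 px):
    . . . . . . . . . . . .
    . . . . . . . . . . . .
    . . . . . . . . . . . .
    . . . . . . . . . X . .
    . . . . . . . . X X . .
    . . . . . . . X X X . .
    . . . . . . X X X . . .
    . . . . . X X X X . . .
    . . . . X X X X X . . .
    . . . . . . . . . . . .
T4:
  2·area = 24  (B↔C swapped to make it positive)
  edge (8, 0)→(12, 8): d=(4,8) right/bottom  bias=-1
  edge (12, 8)→(14, 18): d=(2,10) right/bottom  bias=-1
  edge (14, 18)→(8, 0): d=(-6,-18) top-left  bias=+0
    (4,1)@(9, 3): e=[4,20,0] → X  [on edge]
    (5,1)@(11, 3): e=[-12,0,36] → .  [on edge]
    (4,2)@(9, 5): e=[12,24,-12] → .
    (5,3)@(11, 7): e=[4,8,12] → X
    (6,3)@(13, 7): e=[-12,-12,48] → .
    (5,4)@(11, 9): e=[12,12,0] → X  [on edge]
    (6,4)@(13, 9): e=[-4,-8,36] → .
    (5,5)@(11, 11): e=[20,16,-12] → .
    (6,6)@(13, 13): e=[12,0,12] → .  [on edge]
    (6,7)@(13, 15): e=[20,4,0] → X  [on edge]
    (7,7)@(15, 15): e=[4,-16,36] → .
    (6,8)@(13, 17): e=[28,8,-12] → .
  covered (4 px):
    . . . . . . . . . . . .
    . . . . X . . . . . . .
    . . . . . . . . . . . .
    . . . . . X . . . . . .
    . . . . . X . . . . . .
    . . . . . . . . . . . .
    . . . . . . . . . . . .
    . . . . . . X . . . . .
    . . . . . . . . . . . .
    . . . . . . . . . . . .

Result: 41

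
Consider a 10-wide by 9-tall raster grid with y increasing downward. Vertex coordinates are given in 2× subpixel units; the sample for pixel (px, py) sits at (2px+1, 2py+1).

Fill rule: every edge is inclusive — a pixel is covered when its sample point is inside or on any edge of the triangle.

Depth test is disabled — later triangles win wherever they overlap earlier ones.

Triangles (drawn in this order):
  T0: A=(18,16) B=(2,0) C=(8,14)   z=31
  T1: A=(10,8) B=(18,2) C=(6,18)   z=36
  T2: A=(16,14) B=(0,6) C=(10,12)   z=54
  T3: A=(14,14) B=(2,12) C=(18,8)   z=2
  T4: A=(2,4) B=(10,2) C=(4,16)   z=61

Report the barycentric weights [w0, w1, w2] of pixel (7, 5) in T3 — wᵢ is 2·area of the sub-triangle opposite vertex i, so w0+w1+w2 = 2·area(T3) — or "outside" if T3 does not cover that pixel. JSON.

T0:
  2·area = 128  (B↔C swapped to make it positive)
  edge (18, 16)→(8, 14): d=(-10,-2) inclusive
  edge (8, 14)→(2, 0): d=(-6,-14) inclusive
  edge (2, 0)→(18, 16): d=(16,16) inclusive
    (1,0)@(3, 1): e=[120,8,0] → █  [on edge]
    (2,0)@(5, 1): e=[124,36,-32] → ·
    (1,1)@(3, 3): e=[100,-4,32] → ·
    (2,1)@(5, 3): e=[104,24,0] → █  [on edge]
    (3,1)@(7, 3): e=[108,52,-32] → ·
    (2,2)@(5, 5): e=[84,12,32] → █
    (3,2)@(7, 5): e=[88,40,0] → █  [on edge]
    (4,2)@(9, 5): e=[92,68,-32] → ·
    (2,3)@(5, 7): e=[64,0,64] → █  [on edge]
    (4,3)@(9, 7): e=[72,56,0] → █  [on edge]
    (5,3)@(11, 7): e=[76,84,-32] → ·
    (2,4)@(5, 9): e=[44,-12,96] → ·
    (5,4)@(11, 9): e=[56,72,0] → █  [on edge]
    (6,5)@(13, 11): e=[40,88,0] → █  [on edge]
    (1,6)@(3, 13): e=[0,-64,192] → ·  [on edge]
    (7,6)@(15, 13): e=[24,104,0] → █  [on edge]
    (6,7)@(13, 15): e=[0,64,64] → █  [on edge]
    (8,7)@(17, 15): e=[8,120,0] → █  [on edge]
    (9,8)@(19, 17): e=[-8,136,0] → ·  [on edge]
  covered (21 px):
    · █ · · · · · · · ·
    · · █ · · · · · · ·
    · · █ █ · · · · · ·
    · · █ █ █ · · · · ·
    · · · █ █ █ · · · ·
    · · · █ █ █ █ · · ·
    · · · · █ █ █ █ · ·
    · · · · · · █ █ █ ·
    · · · · · · · · · ·
T1:
  2·area = 56
  edge (10, 8)→(18, 2): d=(8,-6) inclusive
  edge (18, 2)→(6, 18): d=(-12,16) inclusive
  edge (6, 18)→(10, 8): d=(4,-10) inclusive
    (8,1)@(17, 3): e=[2,4,50] → █
    (9,1)@(19, 3): e=[14,-28,70] → ·
    (7,2)@(15, 5): e=[6,12,38] → █
    (8,2)@(17, 5): e=[18,-20,58] → ·
    (6,3)@(13, 7): e=[10,20,26] → █
    (7,3)@(15, 7): e=[22,-12,46] → ·
    (5,4)@(11, 9): e=[14,28,14] → █
    (6,4)@(13, 9): e=[26,-4,34] → ·
    (4,5)@(9, 11): e=[18,36,2] → █
    (6,5)@(13, 11): e=[42,-28,42] → ·
    (4,6)@(9, 13): e=[34,12,10] → █
    (5,6)@(11, 13): e=[46,-20,30] → ·
  covered (7 px):
    · · · · · · · · · ·
    · · · · · · · · █ ·
    · · · · · · · █ · ·
    · · · · · · █ · · ·
    · · · · · █ · · · ·
    · · · · █ █ · · · ·
    · · · · █ · · · · ·
    · · · · · · · · · ·
    · · · · · · · · · ·
T2:
  2·area = 16  (B↔C swapped to make it positive)
  edge (16, 14)→(10, 12): d=(-6,-2) inclusive
  edge (10, 12)→(0, 6): d=(-10,-6) inclusive
  edge (0, 6)→(16, 14): d=(16,8) inclusive
    (0,4)@(1, 9): e=[0,-24,40] → ·  [on edge]
    (2,4)@(5, 9): e=[8,0,8] → █  [on edge]
    (3,4)@(7, 9): e=[12,12,-8] → ·
    (2,5)@(5, 11): e=[-4,-20,40] → ·
    (3,5)@(7, 11): e=[0,-8,24] → ·  [on edge]
    (4,5)@(9, 11): e=[4,4,8] → █
    (5,5)@(11, 11): e=[8,16,-8] → ·
    (4,6)@(9, 13): e=[-8,-16,40] → ·
    (6,6)@(13, 13): e=[0,8,8] → █  [on edge]
    (7,6)@(15, 13): e=[4,20,-8] → ·
    (6,7)@(13, 15): e=[-12,-12,40] → ·
    (7,7)@(15, 15): e=[-8,0,24] → ·  [on edge]
    (9,7)@(19, 15): e=[0,24,-8] → ·  [on edge]
  covered (3 px):
    · · · · · · · · · ·
    · · · · · · · · · ·
    · · · · · · · · · ·
    · · · · · · · · · ·
    · · █ · · · · · · ·
    · · · · █ · · · · ·
    · · · · · · █ · · ·
    · · · · · · · · · ·
    · · · · · · · · · ·
T3:
  2·area = 80
  edge (14, 14)→(2, 12): d=(-12,-2) inclusive
  edge (2, 12)→(18, 8): d=(16,-4) inclusive
  edge (18, 8)→(14, 14): d=(-4,6) inclusive
    (7,4)@(15, 9): e=[62,4,14] → █
    (8,4)@(17, 9): e=[66,12,2] → █
    (9,4)@(19, 9): e=[70,20,-10] → ·
    (3,5)@(7, 11): e=[22,4,54] → █
    (4,5)@(9, 11): e=[26,12,42] → █
    (5,5)@(11, 11): e=[30,20,30] → █
    (6,5)@(13, 11): e=[34,28,18] → █
    (8,5)@(17, 11): e=[42,44,-6] → ·
    (3,6)@(7, 13): e=[-2,36,46] → ·
    (4,6)@(9, 13): e=[2,44,34] → █
    (7,6)@(15, 13): e=[14,68,-2] → ·
    (4,7)@(9, 15): e=[-22,76,26] → ·
  covered (10 px):
    · · · · · · · · · ·
    · · · · · · · · · ·
    · · · · · · · · · ·
    · · · · · · · · · ·
    · · · · · · · █ █ ·
    · · · █ █ █ █ █ · ·
    · · · · █ █ █ · · ·
    · · · · · · · · · ·
    · · · · · · · · · ·
T4:
  2·area = 100
  edge (2, 4)→(10, 2): d=(8,-2) inclusive
  edge (10, 2)→(4, 16): d=(-6,14) inclusive
  edge (4, 16)→(2, 4): d=(-2,-12) inclusive
    (3,1)@(7, 3): e=[2,36,62] → █
    (4,1)@(9, 3): e=[6,8,86] → █
    (5,1)@(11, 3): e=[10,-20,110] → ·
    (1,2)@(3, 5): e=[10,80,10] → █
    (2,2)@(5, 5): e=[14,52,34] → █
    (4,2)@(9, 5): e=[22,-4,82] → ·
    (1,3)@(3, 7): e=[26,68,6] → █
    (4,3)@(9, 7): e=[38,-16,78] → ·
    (1,4)@(3, 9): e=[42,56,2] → █
    (3,4)@(7, 9): e=[50,0,50] → █  [on edge]
    (4,4)@(9, 9): e=[54,-28,74] → ·
    (1,5)@(3, 11): e=[58,44,-2] → ·
  covered (13 px):
    · · · · · · · · · ·
    · · · █ █ · · · · ·
    · █ █ █ · · · · · ·
    · █ █ █ · · · · · ·
    · █ █ █ · · · · · ·
    · · █ · · · · · · ·
    · · █ · · · · · · ·
    · · · · · · · · · ·
    · · · · · · · · · ·

Answer: [36,6,38]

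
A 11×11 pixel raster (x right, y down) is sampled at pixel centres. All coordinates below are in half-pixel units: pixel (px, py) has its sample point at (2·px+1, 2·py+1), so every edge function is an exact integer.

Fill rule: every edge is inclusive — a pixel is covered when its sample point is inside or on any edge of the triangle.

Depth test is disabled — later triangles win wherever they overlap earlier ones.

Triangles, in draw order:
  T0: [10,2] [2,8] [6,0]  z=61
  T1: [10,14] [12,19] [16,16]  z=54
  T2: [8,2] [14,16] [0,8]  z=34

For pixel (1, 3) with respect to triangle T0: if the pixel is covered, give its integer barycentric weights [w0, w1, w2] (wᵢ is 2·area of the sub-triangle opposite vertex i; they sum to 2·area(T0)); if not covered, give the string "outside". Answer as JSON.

T0:
  2·area = 40
  edge (10, 2)→(2, 8): d=(-8,6) inclusive
  edge (2, 8)→(6, 0): d=(4,-8) inclusive
  edge (6, 0)→(10, 2): d=(4,2) inclusive
    (3,0)@(7, 1): e=[26,12,2] → █
    (4,0)@(9, 1): e=[14,28,-2] → ·
    (2,1)@(5, 3): e=[22,4,14] → █
    (4,1)@(9, 3): e=[-2,36,6] → ·
    (2,2)@(5, 5): e=[6,12,22] → █
    (3,2)@(7, 5): e=[-6,28,18] → ·
    (1,3)@(3, 7): e=[2,4,34] → █
    (2,3)@(5, 7): e=[-10,20,30] → ·
    (1,4)@(3, 9): e=[-14,12,42] → ·
  covered (5 px):
    · · · █ · · · · · · ·
    · · █ █ · · · · · · ·
    · · █ · · · · · · · ·
    · █ · · · · · · · · ·
    · · · · · · · · · · ·
    · · · · · · · · · · ·
    · · · · · · · · · · ·
    · · · · · · · · · · ·
    · · · · · · · · · · ·
    · · · · · · · · · · ·
    · · · · · · · · · · ·
T1:
  2·area = 26  (B↔C swapped to make it positive)
  edge (10, 14)→(16, 16): d=(6,2) inclusive
  edge (16, 16)→(12, 19): d=(-4,3) inclusive
  edge (12, 19)→(10, 14): d=(-2,-5) inclusive
    (0,5)@(1, 11): e=[0,65,-39] → ·  [on edge]
    (3,6)@(7, 13): e=[0,39,-13] → ·  [on edge]
    (5,7)@(11, 15): e=[4,19,3] → █
    (6,7)@(13, 15): e=[0,13,13] → █  [on edge]
    (7,7)@(15, 15): e=[-4,7,23] → ·
    (5,8)@(11, 17): e=[16,11,-1] → ·
    (6,8)@(13, 17): e=[12,5,9] → █
    (7,8)@(15, 17): e=[8,-1,19] → ·
    (9,8)@(19, 17): e=[0,-13,39] → ·  [on edge]
    (6,9)@(13, 19): e=[24,-3,5] → ·
  covered (3 px):
    · · · · · · · · · · ·
    · · · · · · · · · · ·
    · · · · · · · · · · ·
    · · · · · · · · · · ·
    · · · · · · · · · · ·
    · · · · · · · · · · ·
    · · · · · · · · · · ·
    · · · · · █ █ · · · ·
    · · · · · · █ · · · ·
    · · · · · · · · · · ·
    · · · · · · · · · · ·
T2:
  2·area = 148
  edge (8, 2)→(14, 16): d=(6,14) inclusive
  edge (14, 16)→(0, 8): d=(-14,-8) inclusive
  edge (0, 8)→(8, 2): d=(8,-6) inclusive
    (3,1)@(7, 3): e=[20,126,2] → █
    (4,1)@(9, 3): e=[-8,142,14] → ·
    (2,2)@(5, 5): e=[60,82,6] → █
    (4,2)@(9, 5): e=[4,114,30] → █
    (5,2)@(11, 5): e=[-24,130,42] → ·
    (1,3)@(3, 7): e=[100,38,10] → █
    (5,3)@(11, 7): e=[-12,102,58] → ·
    (1,4)@(3, 9): e=[112,10,26] → █
    (5,4)@(11, 9): e=[0,74,74] → █  [on edge]
    (6,4)@(13, 9): e=[-28,90,86] → ·
    (1,5)@(3, 11): e=[124,-18,42] → ·
    (2,5)@(5, 11): e=[96,-2,54] → ·
  covered (19 px):
    · · · · · · · · · · ·
    · · · █ · · · · · · ·
    · · █ █ █ · · · · · ·
    · █ █ █ █ · · · · · ·
    · █ █ █ █ █ · · · · ·
    · · · █ █ █ · · · · ·
    · · · · █ █ · · · · ·
    · · · · · · █ · · · ·
    · · · · · · · · · · ·
    · · · · · · · · · · ·
    · · · · · · · · · · ·

Final: [4,34,2]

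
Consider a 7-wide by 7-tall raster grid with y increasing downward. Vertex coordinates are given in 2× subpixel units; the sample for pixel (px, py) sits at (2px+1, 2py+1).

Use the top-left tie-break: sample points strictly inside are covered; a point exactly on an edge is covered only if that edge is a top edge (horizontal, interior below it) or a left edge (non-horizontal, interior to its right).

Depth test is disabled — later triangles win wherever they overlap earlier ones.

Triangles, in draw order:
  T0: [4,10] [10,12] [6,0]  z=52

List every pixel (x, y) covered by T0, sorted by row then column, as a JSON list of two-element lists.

T0:
  2·area = 64  (B↔C swapped to make it positive)
  edge (4, 10)→(6, 0): d=(2,-10) top-left  bias=+0
  edge (6, 0)→(10, 12): d=(4,12) right/bottom  bias=-1
  edge (10, 12)→(4, 10): d=(-6,-2) top-left  bias=+0
    (3,1)@(7, 3): e=[16,0,48] → .  [on edge]
    (2,2)@(5, 5): e=[0,32,32] → X  [on edge]
    (3,2)@(7, 5): e=[20,8,36] → X
    (4,2)@(9, 5): e=[40,-16,40] → .
    (2,3)@(5, 7): e=[4,40,20] → X
    (4,3)@(9, 7): e=[44,-8,28] → .
    (0,4)@(1, 9): e=[-32,96,0] → .  [on edge]
    (2,4)@(5, 9): e=[8,48,8] → X
    (4,4)@(9, 9): e=[48,0,16] → .  [on edge]
    (2,5)@(5, 11): e=[12,56,-4] → .
    (3,5)@(7, 11): e=[32,32,0] → X  [on edge]
    (4,5)@(9, 11): e=[52,8,4] → X
    (6,6)@(13, 13): e=[96,-32,0] → .  [on edge]
  covered (8 px):
    . . . . . . .
    . . . . . . .
    . . X X . . .
    . . X X . . .
    . . X X . . .
    . . . X X . .
    . . . . . . .

Result: [[2,2],[3,2],[2,3],[3,3],[2,4],[3,4],[3,5],[4,5]]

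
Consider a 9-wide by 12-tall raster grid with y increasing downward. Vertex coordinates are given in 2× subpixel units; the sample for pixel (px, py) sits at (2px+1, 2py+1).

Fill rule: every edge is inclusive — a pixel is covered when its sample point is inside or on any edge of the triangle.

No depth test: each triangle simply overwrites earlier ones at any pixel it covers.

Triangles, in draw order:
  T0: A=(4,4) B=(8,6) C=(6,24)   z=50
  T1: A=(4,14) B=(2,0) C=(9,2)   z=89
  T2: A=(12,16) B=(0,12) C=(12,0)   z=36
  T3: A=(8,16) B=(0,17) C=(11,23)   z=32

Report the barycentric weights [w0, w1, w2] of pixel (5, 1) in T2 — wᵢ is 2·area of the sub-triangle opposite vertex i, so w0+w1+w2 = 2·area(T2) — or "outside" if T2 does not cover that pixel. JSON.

T0:
  2·area = 76
  edge (4, 4)→(8, 6): d=(4,2) inclusive
  edge (8, 6)→(6, 24): d=(-2,18) inclusive
  edge (6, 24)→(4, 4): d=(-2,-20) inclusive
    (2,2)@(5, 5): e=[2,56,18] → █
    (3,2)@(7, 5): e=[-2,20,58] → ·
    (2,3)@(5, 7): e=[10,52,14] → █
    (3,3)@(7, 7): e=[6,16,54] → █
    (4,3)@(9, 7): e=[2,-20,94] → ·
    (2,4)@(5, 9): e=[18,48,10] → █
    (4,4)@(9, 9): e=[10,-24,90] → ·
    (2,5)@(5, 11): e=[26,44,6] → █
    (4,5)@(9, 11): e=[18,-28,86] → ·
    (2,6)@(5, 13): e=[34,40,2] → █
    (4,6)@(9, 13): e=[26,-32,82] → ·
    (2,7)@(5, 15): e=[42,36,-2] → ·
    (3,7)@(7, 15): e=[38,0,38] → █  [on edge]
  covered (10 px):
    · · · · · · · · ·
    · · · · · · · · ·
    · · █ · · · · · ·
    · · █ █ · · · · ·
    · · █ █ · · · · ·
    · · █ █ · · · · ·
    · · █ █ · · · · ·
    · · · █ · · · · ·
    · · · · · · · · ·
    · · · · · · · · ·
    · · · · · · · · ·
    · · · · · · · · ·
T1:
  2·area = 94
  edge (4, 14)→(2, 0): d=(-2,-14) inclusive
  edge (2, 0)→(9, 2): d=(7,2) inclusive
  edge (9, 2)→(4, 14): d=(-5,12) inclusive
    (1,0)@(3, 1): e=[12,5,77] → █
    (2,0)@(5, 1): e=[40,1,53] → █
    (3,0)@(7, 1): e=[68,-3,29] → ·
    (1,1)@(3, 3): e=[8,19,67] → █
    (3,1)@(7, 3): e=[64,11,19] → █
    (4,1)@(9, 3): e=[92,7,-5] → ·
    (1,2)@(3, 5): e=[4,33,57] → █
    (4,2)@(9, 5): e=[88,21,-15] → ·
    (1,3)@(3, 7): e=[0,47,47] → █  [on edge]
    (3,3)@(7, 7): e=[56,39,-1] → ·
    (1,4)@(3, 9): e=[-4,61,37] → ·
    (2,4)@(5, 9): e=[24,57,13] → █
    (2,10)@(5, 21): e=[0,141,-47] → ·  [on edge]
  covered (12 px):
    · █ █ · · · · · ·
    · █ █ █ · · · · ·
    · █ █ █ · · · · ·
    · █ █ · · · · · ·
    · · █ · · · · · ·
    · · █ · · · · · ·
    · · · · · · · · ·
    · · · · · · · · ·
    · · · · · · · · ·
    · · · · · · · · ·
    · · · · · · · · ·
    · · · · · · · · ·
T2:
  2·area = 192
  edge (12, 16)→(0, 12): d=(-12,-4) inclusive
  edge (0, 12)→(12, 0): d=(12,-12) inclusive
  edge (12, 0)→(12, 16): d=(0,16) inclusive
    (5,0)@(11, 1): e=[176,0,16] → █  [on edge]
    (6,0)@(13, 1): e=[184,24,-16] → ·
    (4,1)@(9, 3): e=[144,0,48] → █  [on edge]
    (6,1)@(13, 3): e=[160,48,-16] → ·
    (3,2)@(7, 5): e=[112,0,80] → █  [on edge]
    (6,2)@(13, 5): e=[136,72,-16] → ·
    (2,3)@(5, 7): e=[80,0,112] → █  [on edge]
    (6,3)@(13, 7): e=[112,96,-16] → ·
    (1,4)@(3, 9): e=[48,0,144] → █  [on edge]
    (6,4)@(13, 9): e=[88,120,-16] → ·
    (0,5)@(1, 11): e=[16,0,176] → █  [on edge]
    (6,5)@(13, 11): e=[64,144,-16] → ·
    (1,6)@(3, 13): e=[0,48,144] → █  [on edge]
    (4,7)@(9, 15): e=[0,144,48] → █  [on edge]
    (7,8)@(15, 17): e=[0,240,-48] → ·  [on edge]
  covered (28 px):
    · · · · · █ · · ·
    · · · · █ █ · · ·
    · · · █ █ █ · · ·
    · · █ █ █ █ · · ·
    · █ █ █ █ █ · · ·
    █ █ █ █ █ █ · · ·
    · █ █ █ █ █ · · ·
    · · · · █ █ · · ·
    · · · · · · · · ·
    · · · · · · · · ·
    · · · · · · · · ·
    · · · · · · · · ·
T3:
  2·area = 59  (B↔C swapped to make it positive)
  edge (8, 16)→(11, 23): d=(3,7) inclusive
  edge (11, 23)→(0, 17): d=(-11,-6) inclusive
  edge (0, 17)→(8, 16): d=(8,-1) inclusive
    (2,4)@(5, 9): e=[0,118,-59] → ·  [on edge]
    (0,8)@(1, 17): e=[52,6,1] → █
    (1,8)@(3, 17): e=[38,18,3] → █
    (2,8)@(5, 17): e=[24,30,5] → █
    (3,8)@(7, 17): e=[10,42,7] → █
    (4,8)@(9, 17): e=[-4,54,9] → ·
    (0,9)@(1, 19): e=[58,-16,17] → ·
    (1,9)@(3, 19): e=[44,-4,19] → ·
    (2,9)@(5, 19): e=[30,8,21] → █
    (4,9)@(9, 19): e=[2,32,25] → █
    (5,9)@(11, 19): e=[-12,44,27] → ·
    (2,10)@(5, 21): e=[36,-14,37] → ·
    (5,11)@(11, 23): e=[0,0,59] → █  [on edge]
  covered (9 px):
    · · · · · · · · ·
    · · · · · · · · ·
    · · · · · · · · ·
    · · · · · · · · ·
    · · · · · · · · ·
    · · · · · · · · ·
    · · · · · · · · ·
    · · · · · · · · ·
    █ █ █ █ · · · · ·
    · · █ █ █ · · · ·
    · · · · █ · · · ·
    · · · · · █ · · ·

Answer: [24,16,152]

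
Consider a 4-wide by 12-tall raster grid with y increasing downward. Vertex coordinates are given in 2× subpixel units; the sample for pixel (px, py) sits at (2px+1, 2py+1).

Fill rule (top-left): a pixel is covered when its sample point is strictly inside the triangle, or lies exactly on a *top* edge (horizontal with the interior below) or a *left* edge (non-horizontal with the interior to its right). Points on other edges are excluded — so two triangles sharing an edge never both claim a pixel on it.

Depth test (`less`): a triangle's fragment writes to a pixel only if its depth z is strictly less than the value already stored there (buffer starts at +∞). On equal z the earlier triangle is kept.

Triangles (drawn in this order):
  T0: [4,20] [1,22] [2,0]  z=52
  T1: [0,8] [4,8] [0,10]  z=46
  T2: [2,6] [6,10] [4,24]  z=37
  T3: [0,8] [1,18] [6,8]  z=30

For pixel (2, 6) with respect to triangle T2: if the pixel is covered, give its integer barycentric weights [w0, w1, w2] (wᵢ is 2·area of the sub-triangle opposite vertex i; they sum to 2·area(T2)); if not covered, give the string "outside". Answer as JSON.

T0:
  2·area = 64
  edge (4, 20)→(1, 22): d=(-3,2) right/bottom  bias=-1
  edge (1, 22)→(2, 0): d=(1,-22) top-left  bias=+0
  edge (2, 0)→(4, 20): d=(2,20) right/bottom  bias=-1
    (1,5)@(3, 11): e=[29,33,2] → █
    (2,5)@(5, 11): e=[25,77,-38] → ·
    (1,6)@(3, 13): e=[23,35,6] → █
    (2,6)@(5, 13): e=[19,79,-34] → ·
    (1,7)@(3, 15): e=[17,37,10] → █
    (2,7)@(5, 15): e=[13,81,-30] → ·
    (1,8)@(3, 17): e=[11,39,14] → █
    (2,8)@(5, 17): e=[7,83,-26] → ·
    (1,9)@(3, 19): e=[5,41,18] → █
    (2,9)@(5, 19): e=[1,85,-22] → ·
    (1,10)@(3, 21): e=[-1,43,22] → ·
  covered (5 px):
    · · · ·
    · · · ·
    · · · ·
    · · · ·
    · · · ·
    · █ · ·
    · █ · ·
    · █ · ·
    · █ · ·
    · █ · ·
    · · · ·
    · · · ·
T1:
  2·area = 8
  edge (0, 8)→(4, 8): d=(4,0) top-left  bias=+0
  edge (4, 8)→(0, 10): d=(-4,2) right/bottom  bias=-1
  edge (0, 10)→(0, 8): d=(0,-2) top-left  bias=+0
    (0,4)@(1, 9): e=[4,2,2] → █
    (1,4)@(3, 9): e=[4,-2,6] → ·
    (0,5)@(1, 11): e=[12,-6,2] → ·
  covered (1 px):
    · · · ·
    · · · ·
    · · · ·
    · · · ·
    █ · · ·
    · · · ·
    · · · ·
    · · · ·
    · · · ·
    · · · ·
    · · · ·
    · · · ·
T2:
  2·area = 64
  edge (2, 6)→(6, 10): d=(4,4) right/bottom  bias=-1
  edge (6, 10)→(4, 24): d=(-2,14) right/bottom  bias=-1
  edge (4, 24)→(2, 6): d=(-2,-18) top-left  bias=+0
    (3,1)@(7, 3): e=[-32,0,96] → ·  [on edge]
    (0,2)@(1, 5): e=[0,80,-16] → ·  [on edge]
    (1,3)@(3, 7): e=[0,48,16] → ·  [on edge]
    (1,4)@(3, 9): e=[8,44,12] → █
    (2,4)@(5, 9): e=[0,16,48] → ·  [on edge]
    (1,5)@(3, 11): e=[16,40,8] → █
    (2,5)@(5, 11): e=[8,12,44] → █
    (3,5)@(7, 11): e=[0,-16,80] → ·  [on edge]
    (1,6)@(3, 13): e=[24,36,4] → █
    (3,6)@(7, 13): e=[8,-20,76] → ·
    (1,7)@(3, 15): e=[32,32,0] → █  [on edge]
    (3,7)@(7, 15): e=[16,-24,72] → ·
    (2,8)@(5, 17): e=[32,0,32] → ·  [on edge]
  covered (7 px):
    · · · ·
    · · · ·
    · · · ·
    · · · ·
    · █ · ·
    · █ █ ·
    · █ █ ·
    · █ █ ·
    · · · ·
    · · · ·
    · · · ·
    · · · ·
T3:
  2·area = 60  (B↔C swapped to make it positive)
  edge (0, 8)→(6, 8): d=(6,0) top-left  bias=+0
  edge (6, 8)→(1, 18): d=(-5,10) right/bottom  bias=-1
  edge (1, 18)→(0, 8): d=(-1,-10) top-left  bias=+0
    (0,4)@(1, 9): e=[6,45,9] → █
    (1,4)@(3, 9): e=[6,25,29] → █
    (2,4)@(5, 9): e=[6,5,49] → █
    (3,4)@(7, 9): e=[6,-15,69] → ·
    (0,5)@(1, 11): e=[18,35,7] → █
    (2,5)@(5, 11): e=[18,-5,47] → ·
    (0,6)@(1, 13): e=[30,25,5] → █
    (2,6)@(5, 13): e=[30,-15,45] → ·
    (0,7)@(1, 15): e=[42,15,3] → █
    (1,7)@(3, 15): e=[42,-5,23] → ·
    (0,8)@(1, 17): e=[54,5,1] → █
    (1,8)@(3, 17): e=[54,-15,21] → ·
  covered (9 px):
    · · · ·
    · · · ·
    · · · ·
    · · · ·
    █ █ █ ·
    █ █ · ·
    █ █ · ·
    █ · · ·
    █ · · ·
    · · · ·
    · · · ·
    · · · ·

Answer: [8,40,16]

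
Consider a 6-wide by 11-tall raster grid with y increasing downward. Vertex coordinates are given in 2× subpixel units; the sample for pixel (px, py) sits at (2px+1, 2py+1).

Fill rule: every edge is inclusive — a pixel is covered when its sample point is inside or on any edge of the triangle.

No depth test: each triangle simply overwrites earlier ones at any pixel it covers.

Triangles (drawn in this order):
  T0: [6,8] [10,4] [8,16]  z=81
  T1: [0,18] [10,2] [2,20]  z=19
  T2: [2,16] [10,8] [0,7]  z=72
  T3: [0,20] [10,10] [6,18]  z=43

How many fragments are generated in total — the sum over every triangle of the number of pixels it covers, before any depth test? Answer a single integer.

T0:
  2·area = 40
  edge (6, 8)→(10, 4): d=(4,-4) inclusive
  edge (10, 4)→(8, 16): d=(-2,12) inclusive
  edge (8, 16)→(6, 8): d=(-2,-8) inclusive
    (5,1)@(11, 3): e=[0,-10,50] → .  [on edge]
    (4,2)@(9, 5): e=[0,10,30] → X  [on edge]
    (5,2)@(11, 5): e=[8,-14,46] → .
    (3,3)@(7, 7): e=[0,30,10] → X  [on edge]
    (5,3)@(11, 7): e=[16,-18,42] → .
    (2,4)@(5, 9): e=[0,50,-10] → .  [on edge]
    (3,4)@(7, 9): e=[8,26,6] → X
    (5,4)@(11, 9): e=[24,-22,38] → .
    (1,5)@(3, 11): e=[0,70,-30] → .  [on edge]
    (3,5)@(7, 11): e=[16,22,2] → X
    (4,5)@(9, 11): e=[24,-2,18] → .
    (0,6)@(1, 13): e=[0,90,-50] → .  [on edge]
  covered (6 px):
    . . . . . .
    . . . . . .
    . . . . X .
    . . . X X .
    . . . X X .
    . . . X . .
    . . . . . .
    . . . . . .
    . . . . . .
    . . . . . .
    . . . . . .
T1:
  2·area = 52
  edge (0, 18)→(10, 2): d=(10,-16) inclusive
  edge (10, 2)→(2, 20): d=(-8,18) inclusive
  edge (2, 20)→(0, 18): d=(-2,-2) inclusive
    (3,3)@(7, 7): e=[2,14,36] → X
    (4,3)@(9, 7): e=[34,-22,40] → .
    (3,4)@(7, 9): e=[22,-2,32] → .
    (2,5)@(5, 11): e=[10,18,24] → X
    (3,5)@(7, 11): e=[42,-18,28] → .
    (2,6)@(5, 13): e=[30,2,20] → X
    (3,6)@(7, 13): e=[62,-34,24] → .
    (1,7)@(3, 15): e=[18,22,12] → X
    (2,7)@(5, 15): e=[50,-14,16] → .
    (0,8)@(1, 17): e=[6,42,4] → X
    (2,8)@(5, 17): e=[70,-30,12] → .
    (0,9)@(1, 19): e=[26,26,0] → X  [on edge]
    (1,10)@(3, 21): e=[78,-26,0] → .  [on edge]
  covered (7 px):
    . . . . . .
    . . . . . .
    . . . . . .
    . . . X . .
    . . . . . .
    . . X . . .
    . . X . . .
    . X . . . .
    X X . . . .
    X . . . . .
    . . . . . .
T2:
  2·area = 88  (B↔C swapped to make it positive)
  edge (2, 16)→(0, 7): d=(-2,-9) inclusive
  edge (0, 7)→(10, 8): d=(10,1) inclusive
  edge (10, 8)→(2, 16): d=(-8,8) inclusive
    (5,3)@(11, 7): e=[99,-11,0] → .  [on edge]
    (0,4)@(1, 9): e=[5,19,64] → X
    (1,4)@(3, 9): e=[23,17,48] → X
    (2,4)@(5, 9): e=[41,15,32] → X
    (3,4)@(7, 9): e=[59,13,16] → X
    (4,4)@(9, 9): e=[77,11,0] → X  [on edge]
    (5,4)@(11, 9): e=[95,9,-16] → .
    (0,5)@(1, 11): e=[1,39,48] → X
    (3,5)@(7, 11): e=[55,33,0] → X  [on edge]
    (4,5)@(9, 11): e=[73,31,-16] → .
    (0,6)@(1, 13): e=[-3,59,32] → .
    (1,6)@(3, 13): e=[15,57,16] → X
    (2,6)@(5, 13): e=[33,55,0] → X  [on edge]
    (1,7)@(3, 15): e=[11,77,0] → X  [on edge]
    (0,8)@(1, 17): e=[-11,99,0] → .  [on edge]
  covered (12 px):
    . . . . . .
    . . . . . .
    . . . . . .
    . . . . . .
    X X X X X .
    X X X X . .
    . X X . . .
    . X . . . .
    . . . . . .
    . . . . . .
    . . . . . .
T3:
  2·area = 40
  edge (0, 20)→(10, 10): d=(10,-10) inclusive
  edge (10, 10)→(6, 18): d=(-4,8) inclusive
  edge (6, 18)→(0, 20): d=(-6,2) inclusive
    (5,4)@(11, 9): e=[0,-4,44] → .  [on edge]
    (4,5)@(9, 11): e=[0,4,36] → X  [on edge]
    (5,5)@(11, 11): e=[20,-12,32] → .
    (3,6)@(7, 13): e=[0,12,28] → X  [on edge]
    (4,6)@(9, 13): e=[20,-4,24] → .
    (2,7)@(5, 15): e=[0,20,20] → X  [on edge]
    (4,7)@(9, 15): e=[40,-12,12] → .
    (1,8)@(3, 17): e=[0,28,12] → X  [on edge]
    (3,8)@(7, 17): e=[40,-4,4] → .
    (4,8)@(9, 17): e=[60,-20,0] → .  [on edge]
    (0,9)@(1, 19): e=[0,36,4] → X  [on edge]
    (1,9)@(3, 19): e=[20,20,0] → X  [on edge]
  covered (8 px):
    . . . . . .
    . . . . . .
    . . . . . .
    . . . . . .
    . . . . . .
    . . . . X .
    . . . X . .
    . . X X . .
    . X X . . .
    X X . . . .
    . . . . . .

Answer: 33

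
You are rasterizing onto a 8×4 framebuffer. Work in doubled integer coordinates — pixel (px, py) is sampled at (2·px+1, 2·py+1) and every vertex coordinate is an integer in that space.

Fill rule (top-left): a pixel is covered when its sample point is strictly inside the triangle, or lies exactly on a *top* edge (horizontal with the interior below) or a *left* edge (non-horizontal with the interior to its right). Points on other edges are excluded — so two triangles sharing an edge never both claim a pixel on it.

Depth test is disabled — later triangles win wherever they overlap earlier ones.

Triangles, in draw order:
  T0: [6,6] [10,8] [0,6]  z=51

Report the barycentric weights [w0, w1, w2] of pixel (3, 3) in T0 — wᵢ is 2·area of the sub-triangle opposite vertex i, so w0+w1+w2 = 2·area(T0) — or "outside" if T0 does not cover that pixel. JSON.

T0:
  2·area = 12
  edge (6, 6)→(10, 8): d=(4,2) right/bottom  bias=-1
  edge (10, 8)→(0, 6): d=(-10,-2) top-left  bias=+0
  edge (0, 6)→(6, 6): d=(6,0) top-left  bias=+0
    (2,3)@(5, 7): e=[6,0,6] → #  [on edge]
    (3,3)@(7, 7): e=[2,4,6] → #
    (4,3)@(9, 7): e=[-2,8,6] → ·
  covered (2 px):
    · · · · · · · ·
    · · · · · · · ·
    · · · · · · · ·
    · · # # · · · ·

Answer: [4,6,2]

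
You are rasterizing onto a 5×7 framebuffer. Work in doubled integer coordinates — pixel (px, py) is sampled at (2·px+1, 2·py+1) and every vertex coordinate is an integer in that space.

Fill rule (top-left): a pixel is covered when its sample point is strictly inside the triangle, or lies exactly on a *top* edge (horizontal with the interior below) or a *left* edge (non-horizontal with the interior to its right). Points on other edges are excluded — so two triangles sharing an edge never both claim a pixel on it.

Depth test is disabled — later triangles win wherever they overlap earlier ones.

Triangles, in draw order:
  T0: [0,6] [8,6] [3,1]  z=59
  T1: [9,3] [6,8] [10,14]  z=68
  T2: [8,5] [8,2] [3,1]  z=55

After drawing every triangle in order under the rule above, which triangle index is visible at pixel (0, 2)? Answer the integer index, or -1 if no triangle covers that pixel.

T0:
  2·area = 40  (B↔C swapped to make it positive)
  edge (0, 6)→(3, 1): d=(3,-5) top-left  bias=+0
  edge (3, 1)→(8, 6): d=(5,5) right/bottom  bias=-1
  edge (8, 6)→(0, 6): d=(-8,0) right/bottom  bias=-1
    (1,0)@(3, 1): e=[0,0,40] → ·  [on edge]
    (1,1)@(3, 3): e=[6,10,24] → #
    (2,1)@(5, 3): e=[16,0,24] → ·  [on edge]
    (0,2)@(1, 5): e=[2,30,8] → #
    (2,2)@(5, 5): e=[22,10,8] → #
    (3,2)@(7, 5): e=[32,0,8] → ·  [on edge]
    (0,3)@(1, 7): e=[8,40,-8] → ·
    (1,3)@(3, 7): e=[18,30,-8] → ·
    (2,3)@(5, 7): e=[28,20,-8] → ·
    (4,3)@(9, 7): e=[48,0,-8] → ·  [on edge]
  covered (4 px):
    · · · · ·
    · # · · ·
    # # # · ·
    · · · · ·
    · · · · ·
    · · · · ·
    · · · · ·
T1:
  2·area = 38  (B↔C swapped to make it positive)
  edge (9, 3)→(10, 14): d=(1,11) right/bottom  bias=-1
  edge (10, 14)→(6, 8): d=(-4,-6) top-left  bias=+0
  edge (6, 8)→(9, 3): d=(3,-5) top-left  bias=+0
    (4,1)@(9, 3): e=[0,38,0] → ·  [on edge]
    (4,2)@(9, 5): e=[2,30,6] → #
    (3,3)@(7, 7): e=[26,10,2] → #
    (3,4)@(7, 9): e=[28,2,8] → #
    (3,5)@(7, 11): e=[30,-6,14] → ·
    (4,5)@(9, 11): e=[8,6,24] → #
    (1,6)@(3, 13): e=[76,-38,0] → ·  [on edge]
    (4,6)@(9, 13): e=[10,-2,30] → ·
  covered (6 px):
    · · · · ·
    · · · · ·
    · · · · #
    · · · # #
    · · · # #
    · · · · #
    · · · · ·
T2:
  2·area = 15  (B↔C swapped to make it positive)
  edge (8, 5)→(3, 1): d=(-5,-4) top-left  bias=+0
  edge (3, 1)→(8, 2): d=(5,1) right/bottom  bias=-1
  edge (8, 2)→(8, 5): d=(0,3) right/bottom  bias=-1
    (1,0)@(3, 1): e=[0,0,15] → ·  [on edge]
    (3,1)@(7, 3): e=[6,6,3] → #
    (4,1)@(9, 3): e=[14,4,-3] → ·
    (3,2)@(7, 5): e=[-4,16,3] → ·
  covered (1 px):
    · · · · ·
    · · · # ·
    · · · · ·
    · · · · ·
    · · · · ·
    · · · · ·
    · · · · ·

Z-buffer (winner per pixel, '.' = empty):
  . . . . .
  . 0 . 2 .
  0 0 0 . 1
  . . . 1 1
  . . . 1 1
  . . . . 1
  . . . . .

Final: 0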